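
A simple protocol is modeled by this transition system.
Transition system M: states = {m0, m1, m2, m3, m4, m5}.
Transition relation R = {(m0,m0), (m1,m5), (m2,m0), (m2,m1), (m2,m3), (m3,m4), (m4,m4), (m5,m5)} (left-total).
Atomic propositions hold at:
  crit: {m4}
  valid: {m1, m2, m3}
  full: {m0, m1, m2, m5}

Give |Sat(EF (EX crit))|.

3

Sat(EX crit) = {s : some successor in {m4}} = {m3, m4}
EF (EX crit): least fixpoint, start Z0 = {m3, m4}, add states with some successor in Z. Z1 = {m2, m3, m4}; fixed.
Sat(EF (EX crit)) = {m2, m3, m4}
|Sat(EF (EX crit))| = |{m2, m3, m4}| = 3.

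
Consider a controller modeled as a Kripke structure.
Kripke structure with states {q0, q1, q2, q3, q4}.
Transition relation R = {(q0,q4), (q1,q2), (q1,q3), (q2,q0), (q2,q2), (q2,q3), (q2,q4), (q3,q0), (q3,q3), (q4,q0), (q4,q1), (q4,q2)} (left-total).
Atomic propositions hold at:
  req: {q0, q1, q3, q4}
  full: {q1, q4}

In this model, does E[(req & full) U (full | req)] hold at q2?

Sat(req & full) = {q1, q4}
Sat(full | req) = {q0, q1, q3, q4}
E[(req & full) U (full | req)]: least fixpoint, start Z0 = Sat((full | req)) = {q0, q1, q3, q4}, add states in Sat(req & full) with some successor in Z. Already a fixed point.
Sat(E[(req & full) U (full | req)]) = {q0, q1, q3, q4}
q2 ∉ Sat(E[(req & full) U (full | req)]) = {q0, q1, q3, q4}, so the formula does not hold at q2.

No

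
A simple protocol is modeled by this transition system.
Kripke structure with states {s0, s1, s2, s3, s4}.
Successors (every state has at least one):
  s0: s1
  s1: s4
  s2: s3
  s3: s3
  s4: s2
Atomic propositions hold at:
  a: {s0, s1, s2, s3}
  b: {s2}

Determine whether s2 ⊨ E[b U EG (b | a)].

Sat(b | a) = {s0, s1, s2, s3}
EG (b | a): greatest fixpoint, start Z0 = {s0, s1, s2, s3}, keep only states in Sat with some successor in Z. Z1 = {s0, s2, s3}; Z2 = {s2, s3}; fixed.
Sat(EG (b | a)) = {s2, s3}
E[b U EG (b | a)]: least fixpoint, start Z0 = Sat(EG (b | a)) = {s2, s3}, add states in Sat(b) with some successor in Z. Already a fixed point.
Sat(E[b U EG (b | a)]) = {s2, s3}
s2 ∈ Sat(E[b U EG (b | a)]) = {s2, s3}, so the formula holds at s2.

Yes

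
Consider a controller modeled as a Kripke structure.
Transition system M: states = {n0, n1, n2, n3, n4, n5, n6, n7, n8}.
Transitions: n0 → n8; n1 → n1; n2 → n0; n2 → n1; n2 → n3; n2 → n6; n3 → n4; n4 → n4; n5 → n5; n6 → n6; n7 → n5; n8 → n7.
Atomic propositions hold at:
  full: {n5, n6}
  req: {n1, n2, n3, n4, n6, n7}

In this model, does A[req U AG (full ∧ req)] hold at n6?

Sat(full ∧ req) = {n6}
AG (full ∧ req): greatest fixpoint, start Z0 = {n6}, keep only states in Sat with every successor in Z. Already a fixed point.
Sat(AG (full ∧ req)) = {n6}
A[req U AG (full ∧ req)]: least fixpoint, start Z0 = Sat(AG (full ∧ req)) = {n6}, add states in Sat(req) with every successor in Z. Already a fixed point.
Sat(A[req U AG (full ∧ req)]) = {n6}
n6 ∈ Sat(A[req U AG (full ∧ req)]) = {n6}, so the formula holds at n6.

Yes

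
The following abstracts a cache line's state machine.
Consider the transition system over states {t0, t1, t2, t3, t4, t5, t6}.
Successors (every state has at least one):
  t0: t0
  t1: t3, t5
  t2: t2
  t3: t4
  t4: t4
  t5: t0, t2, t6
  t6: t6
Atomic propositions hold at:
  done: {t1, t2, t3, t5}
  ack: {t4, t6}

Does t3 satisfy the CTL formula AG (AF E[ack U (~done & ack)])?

Sat(~done) = {t0, t4, t6}
Sat(~done & ack) = {t4, t6}
E[ack U (~done & ack)]: least fixpoint, start Z0 = Sat((~done & ack)) = {t4, t6}, add states in Sat(ack) with some successor in Z. Already a fixed point.
Sat(E[ack U (~done & ack)]) = {t4, t6}
AF E[ack U (~done & ack)]: least fixpoint, start Z0 = {t4, t6}, add states with every successor in Z. Z1 = {t3, t4, t6}; fixed.
Sat(AF E[ack U (~done & ack)]) = {t3, t4, t6}
AG (AF E[ack U (~done & ack)]): greatest fixpoint, start Z0 = {t3, t4, t6}, keep only states in Sat with every successor in Z. Already a fixed point.
Sat(AG (AF E[ack U (~done & ack)])) = {t3, t4, t6}
t3 ∈ Sat(AG (AF E[ack U (~done & ack)])) = {t3, t4, t6}, so the formula holds at t3.

Yes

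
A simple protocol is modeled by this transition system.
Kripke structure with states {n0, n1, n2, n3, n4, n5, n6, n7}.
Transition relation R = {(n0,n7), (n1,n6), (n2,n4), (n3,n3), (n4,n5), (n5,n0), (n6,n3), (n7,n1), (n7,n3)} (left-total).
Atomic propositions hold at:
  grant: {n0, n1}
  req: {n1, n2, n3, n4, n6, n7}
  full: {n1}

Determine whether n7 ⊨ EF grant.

EF grant: least fixpoint, start Z0 = {n0, n1}, add states with some successor in Z. Z1 = {n0, n1, n5, n7}; Z2 = {n0, n1, n4, n5, n7}; Z3 = {n0, n1, n2, n4, n5, n7}; fixed.
Sat(EF grant) = {n0, n1, n2, n4, n5, n7}
n7 ∈ Sat(EF grant) = {n0, n1, n2, n4, n5, n7}, so the formula holds at n7.

Yes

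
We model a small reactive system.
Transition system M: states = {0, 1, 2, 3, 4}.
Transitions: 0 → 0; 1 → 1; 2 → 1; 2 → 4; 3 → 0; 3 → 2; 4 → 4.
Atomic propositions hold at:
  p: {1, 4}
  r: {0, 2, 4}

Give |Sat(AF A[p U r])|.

4

A[p U r]: least fixpoint, start Z0 = Sat(r) = {0, 2, 4}, add states in Sat(p) with every successor in Z. Already a fixed point.
Sat(A[p U r]) = {0, 2, 4}
AF A[p U r]: least fixpoint, start Z0 = {0, 2, 4}, add states with every successor in Z. Z1 = {0, 2, 3, 4}; fixed.
Sat(AF A[p U r]) = {0, 2, 3, 4}
|Sat(AF A[p U r])| = |{0, 2, 3, 4}| = 4.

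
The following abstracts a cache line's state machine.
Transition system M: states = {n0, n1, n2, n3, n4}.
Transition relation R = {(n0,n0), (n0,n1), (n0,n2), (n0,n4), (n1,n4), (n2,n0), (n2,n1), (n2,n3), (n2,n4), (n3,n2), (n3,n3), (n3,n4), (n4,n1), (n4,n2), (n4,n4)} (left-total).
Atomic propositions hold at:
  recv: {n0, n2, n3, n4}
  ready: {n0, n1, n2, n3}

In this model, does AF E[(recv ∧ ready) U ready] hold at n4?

Sat(recv ∧ ready) = {n0, n2, n3}
E[(recv ∧ ready) U ready]: least fixpoint, start Z0 = Sat(ready) = {n0, n1, n2, n3}, add states in Sat(recv ∧ ready) with some successor in Z. Already a fixed point.
Sat(E[(recv ∧ ready) U ready]) = {n0, n1, n2, n3}
AF E[(recv ∧ ready) U ready]: least fixpoint, start Z0 = {n0, n1, n2, n3}, add states with every successor in Z. Already a fixed point.
Sat(AF E[(recv ∧ ready) U ready]) = {n0, n1, n2, n3}
n4 ∉ Sat(AF E[(recv ∧ ready) U ready]) = {n0, n1, n2, n3}, so the formula does not hold at n4.

No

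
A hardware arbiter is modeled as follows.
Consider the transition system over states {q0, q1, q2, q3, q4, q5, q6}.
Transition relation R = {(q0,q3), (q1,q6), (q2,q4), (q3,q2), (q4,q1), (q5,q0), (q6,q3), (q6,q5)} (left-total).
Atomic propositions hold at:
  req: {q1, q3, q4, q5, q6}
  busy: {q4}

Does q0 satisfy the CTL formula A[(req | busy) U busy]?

No

Sat(req | busy) = {q1, q3, q4, q5, q6}
A[(req | busy) U busy]: least fixpoint, start Z0 = Sat(busy) = {q4}, add states in Sat(req | busy) with every successor in Z. Already a fixed point.
Sat(A[(req | busy) U busy]) = {q4}
q0 ∉ Sat(A[(req | busy) U busy]) = {q4}, so the formula does not hold at q0.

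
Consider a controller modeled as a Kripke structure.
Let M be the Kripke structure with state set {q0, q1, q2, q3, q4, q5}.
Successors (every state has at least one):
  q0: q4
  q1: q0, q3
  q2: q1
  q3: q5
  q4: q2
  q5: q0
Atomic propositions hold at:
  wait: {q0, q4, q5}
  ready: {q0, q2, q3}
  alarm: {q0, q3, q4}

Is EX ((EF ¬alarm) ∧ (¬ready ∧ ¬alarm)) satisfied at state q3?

Yes

Sat(¬alarm) = {q1, q2, q5}
EF ¬alarm: least fixpoint, start Z0 = {q1, q2, q5}, add states with some successor in Z. Z1 = {q1, q2, q3, q4, q5}; Z2 = {q0, q1, q2, q3, q4, q5}; fixed.
Sat(EF ¬alarm) = {q0, q1, q2, q3, q4, q5}
Sat(¬ready) = {q1, q4, q5}
Sat(¬ready ∧ ¬alarm) = {q1, q5}
Sat((EF ¬alarm) ∧ (¬ready ∧ ¬alarm)) = {q1, q5}
Sat(EX ((EF ¬alarm) ∧ (¬ready ∧ ¬alarm))) = {s : some successor in {q1, q5}} = {q2, q3}
q3 ∈ Sat(EX ((EF ¬alarm) ∧ (¬ready ∧ ¬alarm))) = {q2, q3}, so the formula holds at q3.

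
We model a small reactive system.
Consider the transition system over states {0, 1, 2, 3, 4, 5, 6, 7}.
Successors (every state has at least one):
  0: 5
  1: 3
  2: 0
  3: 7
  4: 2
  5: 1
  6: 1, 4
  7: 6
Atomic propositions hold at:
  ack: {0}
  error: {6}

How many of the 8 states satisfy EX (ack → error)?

7

Sat(ack → error) = {1, 2, 3, 4, 5, 6, 7}
Sat(EX (ack → error)) = {s : some successor in {1, 2, 3, 4, 5, 6, 7}} = {0, 1, 3, 4, 5, 6, 7}
|Sat(EX (ack → error))| = |{0, 1, 3, 4, 5, 6, 7}| = 7.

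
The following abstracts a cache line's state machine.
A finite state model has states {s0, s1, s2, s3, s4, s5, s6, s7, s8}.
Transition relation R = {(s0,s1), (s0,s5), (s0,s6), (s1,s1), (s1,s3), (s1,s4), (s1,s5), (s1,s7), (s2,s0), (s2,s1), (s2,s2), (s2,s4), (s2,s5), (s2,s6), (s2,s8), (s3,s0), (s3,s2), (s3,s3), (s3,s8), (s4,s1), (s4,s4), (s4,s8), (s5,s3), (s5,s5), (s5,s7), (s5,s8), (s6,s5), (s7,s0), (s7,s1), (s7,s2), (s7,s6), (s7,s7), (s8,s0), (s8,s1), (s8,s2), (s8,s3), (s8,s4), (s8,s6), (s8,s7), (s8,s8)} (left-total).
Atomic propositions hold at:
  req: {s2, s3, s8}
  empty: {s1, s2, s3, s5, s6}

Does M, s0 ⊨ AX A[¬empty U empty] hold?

Yes

Sat(¬empty) = {s0, s4, s7, s8}
A[¬empty U empty]: least fixpoint, start Z0 = Sat(empty) = {s1, s2, s3, s5, s6}, add states in Sat(¬empty) with every successor in Z. Z1 = {s0, s1, s2, s3, s5, s6}; fixed.
Sat(A[¬empty U empty]) = {s0, s1, s2, s3, s5, s6}
Sat(AX A[¬empty U empty]) = {s : every successor in {s0, s1, s2, s3, s5, s6}} = {s0, s6}
s0 ∈ Sat(AX A[¬empty U empty]) = {s0, s6}, so the formula holds at s0.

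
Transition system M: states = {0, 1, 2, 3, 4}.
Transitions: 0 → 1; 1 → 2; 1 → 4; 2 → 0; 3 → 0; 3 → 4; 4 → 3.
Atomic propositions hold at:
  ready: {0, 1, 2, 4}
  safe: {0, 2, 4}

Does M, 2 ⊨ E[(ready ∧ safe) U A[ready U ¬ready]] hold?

No

Sat(ready ∧ safe) = {0, 2, 4}
Sat(¬ready) = {3}
A[ready U ¬ready]: least fixpoint, start Z0 = Sat(¬ready) = {3}, add states in Sat(ready) with every successor in Z. Z1 = {3, 4}; fixed.
Sat(A[ready U ¬ready]) = {3, 4}
E[(ready ∧ safe) U A[ready U ¬ready]]: least fixpoint, start Z0 = Sat(A[ready U ¬ready]) = {3, 4}, add states in Sat(ready ∧ safe) with some successor in Z. Already a fixed point.
Sat(E[(ready ∧ safe) U A[ready U ¬ready]]) = {3, 4}
2 ∉ Sat(E[(ready ∧ safe) U A[ready U ¬ready]]) = {3, 4}, so the formula does not hold at 2.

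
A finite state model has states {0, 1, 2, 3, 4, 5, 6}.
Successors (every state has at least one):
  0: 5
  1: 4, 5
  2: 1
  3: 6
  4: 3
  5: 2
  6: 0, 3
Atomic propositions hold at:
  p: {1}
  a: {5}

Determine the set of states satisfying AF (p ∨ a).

Sat(p ∨ a) = {1, 5}
AF (p ∨ a): least fixpoint, start Z0 = {1, 5}, add states with every successor in Z. Z1 = {0, 1, 2, 5}; fixed.
Sat(AF (p ∨ a)) = {0, 1, 2, 5}

{0, 1, 2, 5}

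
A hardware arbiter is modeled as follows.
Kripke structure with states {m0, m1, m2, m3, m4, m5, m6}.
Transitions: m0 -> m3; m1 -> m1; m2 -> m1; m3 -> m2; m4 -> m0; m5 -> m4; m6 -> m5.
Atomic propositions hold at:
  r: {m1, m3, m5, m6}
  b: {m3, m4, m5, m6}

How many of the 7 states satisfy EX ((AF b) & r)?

2

AF b: least fixpoint, start Z0 = {m3, m4, m5, m6}, add states with every successor in Z. Z1 = {m0, m3, m4, m5, m6}; fixed.
Sat(AF b) = {m0, m3, m4, m5, m6}
Sat((AF b) & r) = {m3, m5, m6}
Sat(EX ((AF b) & r)) = {s : some successor in {m3, m5, m6}} = {m0, m6}
|Sat(EX ((AF b) & r))| = |{m0, m6}| = 2.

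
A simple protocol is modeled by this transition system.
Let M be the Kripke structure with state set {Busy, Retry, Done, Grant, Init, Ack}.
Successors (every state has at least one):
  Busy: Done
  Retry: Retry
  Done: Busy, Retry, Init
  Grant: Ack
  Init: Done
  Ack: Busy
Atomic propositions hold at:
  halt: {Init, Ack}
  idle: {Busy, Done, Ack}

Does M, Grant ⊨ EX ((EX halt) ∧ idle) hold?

No

Sat(EX halt) = {s : some successor in {Init, Ack}} = {Done, Grant}
Sat((EX halt) ∧ idle) = {Done}
Sat(EX ((EX halt) ∧ idle)) = {s : some successor in {Done}} = {Busy, Init}
Grant ∉ Sat(EX ((EX halt) ∧ idle)) = {Busy, Init}, so the formula does not hold at Grant.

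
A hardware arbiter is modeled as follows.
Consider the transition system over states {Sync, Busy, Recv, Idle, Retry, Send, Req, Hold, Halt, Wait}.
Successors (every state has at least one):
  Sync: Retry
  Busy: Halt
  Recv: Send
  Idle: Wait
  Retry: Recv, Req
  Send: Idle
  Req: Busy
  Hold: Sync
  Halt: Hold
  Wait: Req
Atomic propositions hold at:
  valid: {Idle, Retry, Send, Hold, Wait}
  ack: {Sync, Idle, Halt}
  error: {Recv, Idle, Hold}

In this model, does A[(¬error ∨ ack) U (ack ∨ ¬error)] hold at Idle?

Yes

Sat(¬error) = {Sync, Busy, Retry, Send, Req, Halt, Wait}
Sat(¬error ∨ ack) = {Sync, Busy, Idle, Retry, Send, Req, Halt, Wait}
Sat(ack ∨ ¬error) = {Sync, Busy, Idle, Retry, Send, Req, Halt, Wait}
A[(¬error ∨ ack) U (ack ∨ ¬error)]: least fixpoint, start Z0 = Sat((ack ∨ ¬error)) = {Sync, Busy, Idle, Retry, Send, Req, Halt, Wait}, add states in Sat(¬error ∨ ack) with every successor in Z. Already a fixed point.
Sat(A[(¬error ∨ ack) U (ack ∨ ¬error)]) = {Sync, Busy, Idle, Retry, Send, Req, Halt, Wait}
Idle ∈ Sat(A[(¬error ∨ ack) U (ack ∨ ¬error)]) = {Sync, Busy, Idle, Retry, Send, Req, Halt, Wait}, so the formula holds at Idle.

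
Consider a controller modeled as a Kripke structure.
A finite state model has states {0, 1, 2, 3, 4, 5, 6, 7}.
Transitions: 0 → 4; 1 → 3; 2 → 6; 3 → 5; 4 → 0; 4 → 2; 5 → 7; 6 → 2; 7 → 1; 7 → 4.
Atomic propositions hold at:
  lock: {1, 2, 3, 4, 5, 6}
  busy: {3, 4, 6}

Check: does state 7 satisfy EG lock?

EG lock: greatest fixpoint, start Z0 = {1, 2, 3, 4, 5, 6}, keep only states in Sat with some successor in Z. Z1 = {1, 2, 3, 4, 6}; Z2 = {1, 2, 4, 6}; Z3 = {2, 4, 6}; fixed.
Sat(EG lock) = {2, 4, 6}
7 ∉ Sat(EG lock) = {2, 4, 6}, so the formula does not hold at 7.

No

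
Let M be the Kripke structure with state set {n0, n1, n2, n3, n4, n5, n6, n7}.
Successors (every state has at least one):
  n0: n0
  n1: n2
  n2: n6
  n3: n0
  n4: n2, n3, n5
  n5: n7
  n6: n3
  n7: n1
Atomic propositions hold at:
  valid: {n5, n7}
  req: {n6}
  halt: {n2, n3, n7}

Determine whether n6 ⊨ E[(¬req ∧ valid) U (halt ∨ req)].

Sat(¬req) = {n0, n1, n2, n3, n4, n5, n7}
Sat(¬req ∧ valid) = {n5, n7}
Sat(halt ∨ req) = {n2, n3, n6, n7}
E[(¬req ∧ valid) U (halt ∨ req)]: least fixpoint, start Z0 = Sat((halt ∨ req)) = {n2, n3, n6, n7}, add states in Sat(¬req ∧ valid) with some successor in Z. Z1 = {n2, n3, n5, n6, n7}; fixed.
Sat(E[(¬req ∧ valid) U (halt ∨ req)]) = {n2, n3, n5, n6, n7}
n6 ∈ Sat(E[(¬req ∧ valid) U (halt ∨ req)]) = {n2, n3, n5, n6, n7}, so the formula holds at n6.

Yes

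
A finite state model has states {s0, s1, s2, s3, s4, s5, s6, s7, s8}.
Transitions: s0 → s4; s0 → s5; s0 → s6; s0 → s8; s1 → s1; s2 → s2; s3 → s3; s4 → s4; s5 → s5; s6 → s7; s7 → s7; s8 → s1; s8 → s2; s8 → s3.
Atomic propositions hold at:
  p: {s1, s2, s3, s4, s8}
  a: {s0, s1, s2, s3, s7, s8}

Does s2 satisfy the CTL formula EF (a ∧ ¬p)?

No

Sat(¬p) = {s0, s5, s6, s7}
Sat(a ∧ ¬p) = {s0, s7}
EF (a ∧ ¬p): least fixpoint, start Z0 = {s0, s7}, add states with some successor in Z. Z1 = {s0, s6, s7}; fixed.
Sat(EF (a ∧ ¬p)) = {s0, s6, s7}
s2 ∉ Sat(EF (a ∧ ¬p)) = {s0, s6, s7}, so the formula does not hold at s2.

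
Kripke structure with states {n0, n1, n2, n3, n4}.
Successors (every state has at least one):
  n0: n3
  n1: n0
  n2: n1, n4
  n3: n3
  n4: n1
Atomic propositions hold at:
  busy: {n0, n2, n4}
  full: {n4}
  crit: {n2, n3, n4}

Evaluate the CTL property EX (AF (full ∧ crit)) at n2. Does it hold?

Sat(full ∧ crit) = {n4}
AF (full ∧ crit): least fixpoint, start Z0 = {n4}, add states with every successor in Z. Already a fixed point.
Sat(AF (full ∧ crit)) = {n4}
Sat(EX (AF (full ∧ crit))) = {s : some successor in {n4}} = {n2}
n2 ∈ Sat(EX (AF (full ∧ crit))) = {n2}, so the formula holds at n2.

Yes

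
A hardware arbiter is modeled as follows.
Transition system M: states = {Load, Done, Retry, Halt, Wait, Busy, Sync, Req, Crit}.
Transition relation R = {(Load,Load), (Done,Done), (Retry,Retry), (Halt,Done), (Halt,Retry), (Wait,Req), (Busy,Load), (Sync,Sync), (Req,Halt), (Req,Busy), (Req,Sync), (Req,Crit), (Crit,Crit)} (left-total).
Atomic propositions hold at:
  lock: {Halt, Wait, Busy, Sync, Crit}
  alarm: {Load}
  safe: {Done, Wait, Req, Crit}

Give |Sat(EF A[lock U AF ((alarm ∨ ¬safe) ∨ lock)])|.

Sat(¬safe) = {Load, Retry, Halt, Busy, Sync}
Sat(alarm ∨ ¬safe) = {Load, Retry, Halt, Busy, Sync}
Sat((alarm ∨ ¬safe) ∨ lock) = {Load, Retry, Halt, Wait, Busy, Sync, Crit}
AF ((alarm ∨ ¬safe) ∨ lock): least fixpoint, start Z0 = {Load, Retry, Halt, Wait, Busy, Sync, Crit}, add states with every successor in Z. Z1 = {Load, Retry, Halt, Wait, Busy, Sync, Req, Crit}; fixed.
Sat(AF ((alarm ∨ ¬safe) ∨ lock)) = {Load, Retry, Halt, Wait, Busy, Sync, Req, Crit}
A[lock U AF ((alarm ∨ ¬safe) ∨ lock)]: least fixpoint, start Z0 = Sat(AF ((alarm ∨ ¬safe) ∨ lock)) = {Load, Retry, Halt, Wait, Busy, Sync, Req, Crit}, add states in Sat(lock) with every successor in Z. Already a fixed point.
Sat(A[lock U AF ((alarm ∨ ¬safe) ∨ lock)]) = {Load, Retry, Halt, Wait, Busy, Sync, Req, Crit}
EF A[lock U AF ((alarm ∨ ¬safe) ∨ lock)]: least fixpoint, start Z0 = {Load, Retry, Halt, Wait, Busy, Sync, Req, Crit}, add states with some successor in Z. Already a fixed point.
Sat(EF A[lock U AF ((alarm ∨ ¬safe) ∨ lock)]) = {Load, Retry, Halt, Wait, Busy, Sync, Req, Crit}
|Sat(EF A[lock U AF ((alarm ∨ ¬safe) ∨ lock)])| = |{Load, Retry, Halt, Wait, Busy, Sync, Req, Crit}| = 8.

8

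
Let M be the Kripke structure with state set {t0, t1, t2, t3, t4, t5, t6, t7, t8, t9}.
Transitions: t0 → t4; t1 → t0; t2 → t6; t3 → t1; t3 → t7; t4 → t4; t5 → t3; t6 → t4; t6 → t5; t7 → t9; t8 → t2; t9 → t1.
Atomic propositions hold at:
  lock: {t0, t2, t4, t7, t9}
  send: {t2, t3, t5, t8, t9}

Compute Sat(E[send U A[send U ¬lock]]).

Sat(¬lock) = {t1, t3, t5, t6, t8}
A[send U ¬lock]: least fixpoint, start Z0 = Sat(¬lock) = {t1, t3, t5, t6, t8}, add states in Sat(send) with every successor in Z. Z1 = {t1, t2, t3, t5, t6, t8, t9}; fixed.
Sat(A[send U ¬lock]) = {t1, t2, t3, t5, t6, t8, t9}
E[send U A[send U ¬lock]]: least fixpoint, start Z0 = Sat(A[send U ¬lock]) = {t1, t2, t3, t5, t6, t8, t9}, add states in Sat(send) with some successor in Z. Already a fixed point.
Sat(E[send U A[send U ¬lock]]) = {t1, t2, t3, t5, t6, t8, t9}

{t1, t2, t3, t5, t6, t8, t9}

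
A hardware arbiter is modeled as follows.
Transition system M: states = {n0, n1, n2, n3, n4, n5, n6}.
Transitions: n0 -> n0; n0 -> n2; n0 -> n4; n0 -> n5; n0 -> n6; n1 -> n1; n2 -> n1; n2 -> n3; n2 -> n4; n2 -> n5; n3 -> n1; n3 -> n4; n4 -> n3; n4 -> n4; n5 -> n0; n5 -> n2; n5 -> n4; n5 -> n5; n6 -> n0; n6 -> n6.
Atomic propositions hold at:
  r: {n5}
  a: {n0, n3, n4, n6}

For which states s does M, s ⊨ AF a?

AF a: least fixpoint, start Z0 = {n0, n3, n4, n6}, add states with every successor in Z. Already a fixed point.
Sat(AF a) = {n0, n3, n4, n6}

{n0, n3, n4, n6}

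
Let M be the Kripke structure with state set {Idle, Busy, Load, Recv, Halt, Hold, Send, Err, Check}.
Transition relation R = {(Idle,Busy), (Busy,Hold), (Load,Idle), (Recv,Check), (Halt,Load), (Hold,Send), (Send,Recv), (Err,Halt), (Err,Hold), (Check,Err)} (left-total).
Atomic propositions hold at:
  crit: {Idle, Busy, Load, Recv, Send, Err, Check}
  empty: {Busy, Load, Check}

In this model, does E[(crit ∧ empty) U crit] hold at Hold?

No

Sat(crit ∧ empty) = {Busy, Load, Check}
E[(crit ∧ empty) U crit]: least fixpoint, start Z0 = Sat(crit) = {Idle, Busy, Load, Recv, Send, Err, Check}, add states in Sat(crit ∧ empty) with some successor in Z. Already a fixed point.
Sat(E[(crit ∧ empty) U crit]) = {Idle, Busy, Load, Recv, Send, Err, Check}
Hold ∉ Sat(E[(crit ∧ empty) U crit]) = {Idle, Busy, Load, Recv, Send, Err, Check}, so the formula does not hold at Hold.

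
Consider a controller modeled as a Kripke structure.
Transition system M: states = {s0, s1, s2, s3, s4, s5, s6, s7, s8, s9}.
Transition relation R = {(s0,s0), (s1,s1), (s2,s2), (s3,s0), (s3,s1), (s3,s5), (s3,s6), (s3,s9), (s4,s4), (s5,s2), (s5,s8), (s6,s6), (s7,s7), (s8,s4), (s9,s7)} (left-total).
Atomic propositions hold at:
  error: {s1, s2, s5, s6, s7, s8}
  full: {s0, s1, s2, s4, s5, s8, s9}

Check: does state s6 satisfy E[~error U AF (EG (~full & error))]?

Yes

Sat(~error) = {s0, s3, s4, s9}
Sat(~full) = {s3, s6, s7}
Sat(~full & error) = {s6, s7}
EG (~full & error): greatest fixpoint, start Z0 = {s6, s7}, keep only states in Sat with some successor in Z. Already a fixed point.
Sat(EG (~full & error)) = {s6, s7}
AF (EG (~full & error)): least fixpoint, start Z0 = {s6, s7}, add states with every successor in Z. Z1 = {s6, s7, s9}; fixed.
Sat(AF (EG (~full & error))) = {s6, s7, s9}
E[~error U AF (EG (~full & error))]: least fixpoint, start Z0 = Sat(AF (EG (~full & error))) = {s6, s7, s9}, add states in Sat(~error) with some successor in Z. Z1 = {s3, s6, s7, s9}; fixed.
Sat(E[~error U AF (EG (~full & error))]) = {s3, s6, s7, s9}
s6 ∈ Sat(E[~error U AF (EG (~full & error))]) = {s3, s6, s7, s9}, so the formula holds at s6.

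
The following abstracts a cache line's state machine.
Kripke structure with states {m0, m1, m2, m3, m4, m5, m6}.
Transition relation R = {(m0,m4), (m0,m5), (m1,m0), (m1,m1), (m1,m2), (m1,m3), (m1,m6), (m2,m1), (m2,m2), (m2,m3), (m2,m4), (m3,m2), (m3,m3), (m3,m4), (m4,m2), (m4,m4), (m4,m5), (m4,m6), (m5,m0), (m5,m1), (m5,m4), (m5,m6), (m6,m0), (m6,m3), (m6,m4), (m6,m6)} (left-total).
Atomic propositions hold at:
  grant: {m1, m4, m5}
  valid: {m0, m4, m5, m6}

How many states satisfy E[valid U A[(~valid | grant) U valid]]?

4

Sat(~valid) = {m1, m2, m3}
Sat(~valid | grant) = {m1, m2, m3, m4, m5}
A[(~valid | grant) U valid]: least fixpoint, start Z0 = Sat(valid) = {m0, m4, m5, m6}, add states in Sat(~valid | grant) with every successor in Z. Already a fixed point.
Sat(A[(~valid | grant) U valid]) = {m0, m4, m5, m6}
E[valid U A[(~valid | grant) U valid]]: least fixpoint, start Z0 = Sat(A[(~valid | grant) U valid]) = {m0, m4, m5, m6}, add states in Sat(valid) with some successor in Z. Already a fixed point.
Sat(E[valid U A[(~valid | grant) U valid]]) = {m0, m4, m5, m6}
|Sat(E[valid U A[(~valid | grant) U valid]])| = |{m0, m4, m5, m6}| = 4.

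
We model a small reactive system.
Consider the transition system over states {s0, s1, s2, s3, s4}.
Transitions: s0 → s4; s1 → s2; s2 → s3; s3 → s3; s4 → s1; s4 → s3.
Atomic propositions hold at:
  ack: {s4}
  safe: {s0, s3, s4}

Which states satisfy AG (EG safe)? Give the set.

{s3}

EG safe: greatest fixpoint, start Z0 = {s0, s3, s4}, keep only states in Sat with some successor in Z. Already a fixed point.
Sat(EG safe) = {s0, s3, s4}
AG (EG safe): greatest fixpoint, start Z0 = {s0, s3, s4}, keep only states in Sat with every successor in Z. Z1 = {s0, s3}; Z2 = {s3}; fixed.
Sat(AG (EG safe)) = {s3}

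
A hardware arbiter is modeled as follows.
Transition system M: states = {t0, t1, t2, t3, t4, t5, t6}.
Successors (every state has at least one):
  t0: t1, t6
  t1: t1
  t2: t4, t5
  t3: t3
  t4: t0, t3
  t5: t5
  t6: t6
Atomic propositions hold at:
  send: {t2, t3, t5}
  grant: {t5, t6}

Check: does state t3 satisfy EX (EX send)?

Sat(EX send) = {s : some successor in {t2, t3, t5}} = {t2, t3, t4, t5}
Sat(EX (EX send)) = {s : some successor in {t2, t3, t4, t5}} = {t2, t3, t4, t5}
t3 ∈ Sat(EX (EX send)) = {t2, t3, t4, t5}, so the formula holds at t3.

Yes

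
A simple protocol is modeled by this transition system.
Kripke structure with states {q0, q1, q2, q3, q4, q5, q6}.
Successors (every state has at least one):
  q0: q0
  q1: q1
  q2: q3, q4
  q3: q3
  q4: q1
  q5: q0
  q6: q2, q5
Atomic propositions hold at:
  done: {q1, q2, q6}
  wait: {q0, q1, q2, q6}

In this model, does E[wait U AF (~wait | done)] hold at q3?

Sat(~wait) = {q3, q4, q5}
Sat(~wait | done) = {q1, q2, q3, q4, q5, q6}
AF (~wait | done): least fixpoint, start Z0 = {q1, q2, q3, q4, q5, q6}, add states with every successor in Z. Already a fixed point.
Sat(AF (~wait | done)) = {q1, q2, q3, q4, q5, q6}
E[wait U AF (~wait | done)]: least fixpoint, start Z0 = Sat(AF (~wait | done)) = {q1, q2, q3, q4, q5, q6}, add states in Sat(wait) with some successor in Z. Already a fixed point.
Sat(E[wait U AF (~wait | done)]) = {q1, q2, q3, q4, q5, q6}
q3 ∈ Sat(E[wait U AF (~wait | done)]) = {q1, q2, q3, q4, q5, q6}, so the formula holds at q3.

Yes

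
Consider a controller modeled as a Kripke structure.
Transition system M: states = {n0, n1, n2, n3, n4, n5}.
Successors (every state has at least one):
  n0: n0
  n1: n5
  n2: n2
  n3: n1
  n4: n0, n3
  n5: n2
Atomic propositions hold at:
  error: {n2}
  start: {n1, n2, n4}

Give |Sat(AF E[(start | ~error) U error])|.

Sat(~error) = {n0, n1, n3, n4, n5}
Sat(start | ~error) = {n0, n1, n2, n3, n4, n5}
E[(start | ~error) U error]: least fixpoint, start Z0 = Sat(error) = {n2}, add states in Sat(start | ~error) with some successor in Z. Z1 = {n2, n5}; Z2 = {n1, n2, n5}; Z3 = {n1, n2, n3, n5}; Z4 = {n1, n2, n3, n4, n5}; fixed.
Sat(E[(start | ~error) U error]) = {n1, n2, n3, n4, n5}
AF E[(start | ~error) U error]: least fixpoint, start Z0 = {n1, n2, n3, n4, n5}, add states with every successor in Z. Already a fixed point.
Sat(AF E[(start | ~error) U error]) = {n1, n2, n3, n4, n5}
|Sat(AF E[(start | ~error) U error])| = |{n1, n2, n3, n4, n5}| = 5.

5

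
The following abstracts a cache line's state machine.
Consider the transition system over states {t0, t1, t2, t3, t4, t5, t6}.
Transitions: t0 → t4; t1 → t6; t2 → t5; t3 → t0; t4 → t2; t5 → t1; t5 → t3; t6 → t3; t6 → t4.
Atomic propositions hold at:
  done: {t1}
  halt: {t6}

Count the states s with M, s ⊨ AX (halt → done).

6

Sat(halt → done) = {t0, t1, t2, t3, t4, t5}
Sat(AX (halt → done)) = {s : every successor in {t0, t1, t2, t3, t4, t5}} = {t0, t2, t3, t4, t5, t6}
|Sat(AX (halt → done))| = |{t0, t2, t3, t4, t5, t6}| = 6.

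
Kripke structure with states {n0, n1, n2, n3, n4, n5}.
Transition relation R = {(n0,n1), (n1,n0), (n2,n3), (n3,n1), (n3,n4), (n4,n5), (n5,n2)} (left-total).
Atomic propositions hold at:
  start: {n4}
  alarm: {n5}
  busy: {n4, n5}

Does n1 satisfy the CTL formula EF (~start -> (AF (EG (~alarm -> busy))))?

No

Sat(~start) = {n0, n1, n2, n3, n5}
Sat(~alarm) = {n0, n1, n2, n3, n4}
Sat(~alarm -> busy) = {n4, n5}
EG (~alarm -> busy): greatest fixpoint, start Z0 = {n4, n5}, keep only states in Sat with some successor in Z. Z1 = {n4}; Z2 = ∅; fixed.
Sat(EG (~alarm -> busy)) = ∅
AF (EG (~alarm -> busy)): least fixpoint, start Z0 = ∅, add states with every successor in Z. Already a fixed point.
Sat(AF (EG (~alarm -> busy))) = ∅
Sat(~start -> (AF (EG (~alarm -> busy)))) = {n4}
EF (~start -> (AF (EG (~alarm -> busy)))): least fixpoint, start Z0 = {n4}, add states with some successor in Z. Z1 = {n3, n4}; Z2 = {n2, n3, n4}; Z3 = {n2, n3, n4, n5}; fixed.
Sat(EF (~start -> (AF (EG (~alarm -> busy))))) = {n2, n3, n4, n5}
n1 ∉ Sat(EF (~start -> (AF (EG (~alarm -> busy))))) = {n2, n3, n4, n5}, so the formula does not hold at n1.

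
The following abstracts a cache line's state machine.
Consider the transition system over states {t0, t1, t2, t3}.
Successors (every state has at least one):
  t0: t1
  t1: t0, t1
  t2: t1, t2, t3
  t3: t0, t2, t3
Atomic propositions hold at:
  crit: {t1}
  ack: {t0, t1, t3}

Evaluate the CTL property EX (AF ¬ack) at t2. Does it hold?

Sat(¬ack) = {t2}
AF ¬ack: least fixpoint, start Z0 = {t2}, add states with every successor in Z. Already a fixed point.
Sat(AF ¬ack) = {t2}
Sat(EX (AF ¬ack)) = {s : some successor in {t2}} = {t2, t3}
t2 ∈ Sat(EX (AF ¬ack)) = {t2, t3}, so the formula holds at t2.

Yes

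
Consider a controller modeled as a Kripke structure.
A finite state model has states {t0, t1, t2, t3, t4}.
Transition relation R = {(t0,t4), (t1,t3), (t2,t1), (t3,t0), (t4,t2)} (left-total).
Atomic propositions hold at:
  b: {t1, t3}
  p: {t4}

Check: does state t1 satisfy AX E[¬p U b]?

Sat(¬p) = {t0, t1, t2, t3}
E[¬p U b]: least fixpoint, start Z0 = Sat(b) = {t1, t3}, add states in Sat(¬p) with some successor in Z. Z1 = {t1, t2, t3}; fixed.
Sat(E[¬p U b]) = {t1, t2, t3}
Sat(AX E[¬p U b]) = {s : every successor in {t1, t2, t3}} = {t1, t2, t4}
t1 ∈ Sat(AX E[¬p U b]) = {t1, t2, t4}, so the formula holds at t1.

Yes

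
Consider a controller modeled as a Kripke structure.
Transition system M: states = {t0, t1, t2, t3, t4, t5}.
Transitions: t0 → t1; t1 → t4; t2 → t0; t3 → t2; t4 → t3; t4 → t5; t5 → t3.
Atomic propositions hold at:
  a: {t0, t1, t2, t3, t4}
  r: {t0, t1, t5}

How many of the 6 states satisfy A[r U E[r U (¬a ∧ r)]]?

1

Sat(¬a) = {t5}
Sat(¬a ∧ r) = {t5}
E[r U (¬a ∧ r)]: least fixpoint, start Z0 = Sat((¬a ∧ r)) = {t5}, add states in Sat(r) with some successor in Z. Already a fixed point.
Sat(E[r U (¬a ∧ r)]) = {t5}
A[r U E[r U (¬a ∧ r)]]: least fixpoint, start Z0 = Sat(E[r U (¬a ∧ r)]) = {t5}, add states in Sat(r) with every successor in Z. Already a fixed point.
Sat(A[r U E[r U (¬a ∧ r)]]) = {t5}
|Sat(A[r U E[r U (¬a ∧ r)]])| = |{t5}| = 1.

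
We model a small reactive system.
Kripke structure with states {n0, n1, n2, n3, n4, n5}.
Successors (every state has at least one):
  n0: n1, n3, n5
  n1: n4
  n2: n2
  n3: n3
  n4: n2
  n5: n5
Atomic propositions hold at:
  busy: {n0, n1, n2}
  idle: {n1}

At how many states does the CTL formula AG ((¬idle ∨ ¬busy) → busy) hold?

1

Sat(¬idle) = {n0, n2, n3, n4, n5}
Sat(¬busy) = {n3, n4, n5}
Sat(¬idle ∨ ¬busy) = {n0, n2, n3, n4, n5}
Sat((¬idle ∨ ¬busy) → busy) = {n0, n1, n2}
AG ((¬idle ∨ ¬busy) → busy): greatest fixpoint, start Z0 = {n0, n1, n2}, keep only states in Sat with every successor in Z. Z1 = {n2}; fixed.
Sat(AG ((¬idle ∨ ¬busy) → busy)) = {n2}
|Sat(AG ((¬idle ∨ ¬busy) → busy))| = |{n2}| = 1.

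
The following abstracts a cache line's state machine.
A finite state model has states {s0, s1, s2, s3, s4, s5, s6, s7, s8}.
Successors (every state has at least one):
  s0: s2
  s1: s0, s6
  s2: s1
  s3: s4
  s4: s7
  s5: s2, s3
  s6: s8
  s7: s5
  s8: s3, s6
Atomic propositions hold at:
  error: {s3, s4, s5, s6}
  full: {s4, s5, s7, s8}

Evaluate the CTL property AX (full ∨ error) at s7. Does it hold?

Sat(full ∨ error) = {s3, s4, s5, s6, s7, s8}
Sat(AX (full ∨ error)) = {s : every successor in {s3, s4, s5, s6, s7, s8}} = {s3, s4, s6, s7, s8}
s7 ∈ Sat(AX (full ∨ error)) = {s3, s4, s6, s7, s8}, so the formula holds at s7.

Yes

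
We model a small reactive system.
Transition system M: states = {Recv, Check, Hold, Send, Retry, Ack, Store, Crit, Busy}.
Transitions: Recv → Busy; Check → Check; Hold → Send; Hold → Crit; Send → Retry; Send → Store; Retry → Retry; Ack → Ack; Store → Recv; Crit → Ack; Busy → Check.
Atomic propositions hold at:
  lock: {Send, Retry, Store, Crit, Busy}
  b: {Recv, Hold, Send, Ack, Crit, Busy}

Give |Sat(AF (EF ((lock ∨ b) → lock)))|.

8

Sat(lock ∨ b) = {Recv, Hold, Send, Retry, Ack, Store, Crit, Busy}
Sat((lock ∨ b) → lock) = {Check, Send, Retry, Store, Crit, Busy}
EF ((lock ∨ b) → lock): least fixpoint, start Z0 = {Check, Send, Retry, Store, Crit, Busy}, add states with some successor in Z. Z1 = {Recv, Check, Hold, Send, Retry, Store, Crit, Busy}; fixed.
Sat(EF ((lock ∨ b) → lock)) = {Recv, Check, Hold, Send, Retry, Store, Crit, Busy}
AF (EF ((lock ∨ b) → lock)): least fixpoint, start Z0 = {Recv, Check, Hold, Send, Retry, Store, Crit, Busy}, add states with every successor in Z. Already a fixed point.
Sat(AF (EF ((lock ∨ b) → lock))) = {Recv, Check, Hold, Send, Retry, Store, Crit, Busy}
|Sat(AF (EF ((lock ∨ b) → lock)))| = |{Recv, Check, Hold, Send, Retry, Store, Crit, Busy}| = 8.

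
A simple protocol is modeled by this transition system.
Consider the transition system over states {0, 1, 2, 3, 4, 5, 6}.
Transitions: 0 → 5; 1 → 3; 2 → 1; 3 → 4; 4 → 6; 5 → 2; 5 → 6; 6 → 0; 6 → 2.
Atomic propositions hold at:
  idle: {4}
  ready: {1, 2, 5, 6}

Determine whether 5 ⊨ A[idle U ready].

Yes

A[idle U ready]: least fixpoint, start Z0 = Sat(ready) = {1, 2, 5, 6}, add states in Sat(idle) with every successor in Z. Z1 = {1, 2, 4, 5, 6}; fixed.
Sat(A[idle U ready]) = {1, 2, 4, 5, 6}
5 ∈ Sat(A[idle U ready]) = {1, 2, 4, 5, 6}, so the formula holds at 5.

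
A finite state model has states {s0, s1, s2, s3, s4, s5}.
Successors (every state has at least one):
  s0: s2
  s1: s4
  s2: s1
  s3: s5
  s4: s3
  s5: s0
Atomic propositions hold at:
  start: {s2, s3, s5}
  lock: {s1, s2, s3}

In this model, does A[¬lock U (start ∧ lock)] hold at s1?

No

Sat(¬lock) = {s0, s4, s5}
Sat(start ∧ lock) = {s2, s3}
A[¬lock U (start ∧ lock)]: least fixpoint, start Z0 = Sat((start ∧ lock)) = {s2, s3}, add states in Sat(¬lock) with every successor in Z. Z1 = {s0, s2, s3, s4}; Z2 = {s0, s2, s3, s4, s5}; fixed.
Sat(A[¬lock U (start ∧ lock)]) = {s0, s2, s3, s4, s5}
s1 ∉ Sat(A[¬lock U (start ∧ lock)]) = {s0, s2, s3, s4, s5}, so the formula does not hold at s1.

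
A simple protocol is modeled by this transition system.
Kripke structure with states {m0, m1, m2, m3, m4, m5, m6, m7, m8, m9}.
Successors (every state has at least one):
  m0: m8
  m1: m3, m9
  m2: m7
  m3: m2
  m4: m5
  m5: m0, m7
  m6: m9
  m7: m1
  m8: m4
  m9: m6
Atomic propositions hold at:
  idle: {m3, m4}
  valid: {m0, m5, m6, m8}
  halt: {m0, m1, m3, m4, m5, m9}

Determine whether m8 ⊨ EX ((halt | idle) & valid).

Sat(halt | idle) = {m0, m1, m3, m4, m5, m9}
Sat((halt | idle) & valid) = {m0, m5}
Sat(EX ((halt | idle) & valid)) = {s : some successor in {m0, m5}} = {m4, m5}
m8 ∉ Sat(EX ((halt | idle) & valid)) = {m4, m5}, so the formula does not hold at m8.

No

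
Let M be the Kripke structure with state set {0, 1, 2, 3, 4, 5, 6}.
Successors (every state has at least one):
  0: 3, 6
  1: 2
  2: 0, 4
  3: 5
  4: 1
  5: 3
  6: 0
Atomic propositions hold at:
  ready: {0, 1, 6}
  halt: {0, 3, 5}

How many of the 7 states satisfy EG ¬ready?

2

Sat(¬ready) = {2, 3, 4, 5}
EG ¬ready: greatest fixpoint, start Z0 = {2, 3, 4, 5}, keep only states in Sat with some successor in Z. Z1 = {2, 3, 5}; Z2 = {3, 5}; fixed.
Sat(EG ¬ready) = {3, 5}
|Sat(EG ¬ready)| = |{3, 5}| = 2.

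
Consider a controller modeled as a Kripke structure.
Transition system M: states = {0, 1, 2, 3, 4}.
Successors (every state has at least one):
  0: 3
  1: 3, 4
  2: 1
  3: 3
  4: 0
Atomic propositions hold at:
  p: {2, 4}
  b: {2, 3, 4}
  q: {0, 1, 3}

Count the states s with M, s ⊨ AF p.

2

AF p: least fixpoint, start Z0 = {2, 4}, add states with every successor in Z. Already a fixed point.
Sat(AF p) = {2, 4}
|Sat(AF p)| = |{2, 4}| = 2.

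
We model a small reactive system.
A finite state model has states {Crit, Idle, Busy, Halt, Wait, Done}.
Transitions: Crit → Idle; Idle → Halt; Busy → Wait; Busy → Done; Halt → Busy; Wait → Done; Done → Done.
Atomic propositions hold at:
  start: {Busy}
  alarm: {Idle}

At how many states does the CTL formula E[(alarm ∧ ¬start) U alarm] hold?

Sat(¬start) = {Crit, Idle, Halt, Wait, Done}
Sat(alarm ∧ ¬start) = {Idle}
E[(alarm ∧ ¬start) U alarm]: least fixpoint, start Z0 = Sat(alarm) = {Idle}, add states in Sat(alarm ∧ ¬start) with some successor in Z. Already a fixed point.
Sat(E[(alarm ∧ ¬start) U alarm]) = {Idle}
|Sat(E[(alarm ∧ ¬start) U alarm])| = |{Idle}| = 1.

1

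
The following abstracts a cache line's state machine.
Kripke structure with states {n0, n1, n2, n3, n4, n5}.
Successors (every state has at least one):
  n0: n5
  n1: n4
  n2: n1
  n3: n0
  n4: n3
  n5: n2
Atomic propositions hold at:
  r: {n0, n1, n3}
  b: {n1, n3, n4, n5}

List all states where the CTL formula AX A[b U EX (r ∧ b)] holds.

Sat(r ∧ b) = {n1, n3}
Sat(EX (r ∧ b)) = {s : some successor in {n1, n3}} = {n2, n4}
A[b U EX (r ∧ b)]: least fixpoint, start Z0 = Sat(EX (r ∧ b)) = {n2, n4}, add states in Sat(b) with every successor in Z. Z1 = {n1, n2, n4, n5}; fixed.
Sat(A[b U EX (r ∧ b)]) = {n1, n2, n4, n5}
Sat(AX A[b U EX (r ∧ b)]) = {s : every successor in {n1, n2, n4, n5}} = {n0, n1, n2, n5}

{n0, n1, n2, n5}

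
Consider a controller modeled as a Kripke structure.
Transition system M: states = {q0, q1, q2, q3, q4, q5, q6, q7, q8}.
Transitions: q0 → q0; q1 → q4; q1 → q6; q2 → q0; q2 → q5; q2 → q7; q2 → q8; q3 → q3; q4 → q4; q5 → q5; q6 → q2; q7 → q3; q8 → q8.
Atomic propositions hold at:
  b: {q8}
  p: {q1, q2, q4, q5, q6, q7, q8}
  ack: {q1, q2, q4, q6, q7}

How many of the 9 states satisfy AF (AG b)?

AG b: greatest fixpoint, start Z0 = {q8}, keep only states in Sat with every successor in Z. Already a fixed point.
Sat(AG b) = {q8}
AF (AG b): least fixpoint, start Z0 = {q8}, add states with every successor in Z. Already a fixed point.
Sat(AF (AG b)) = {q8}
|Sat(AF (AG b))| = |{q8}| = 1.

1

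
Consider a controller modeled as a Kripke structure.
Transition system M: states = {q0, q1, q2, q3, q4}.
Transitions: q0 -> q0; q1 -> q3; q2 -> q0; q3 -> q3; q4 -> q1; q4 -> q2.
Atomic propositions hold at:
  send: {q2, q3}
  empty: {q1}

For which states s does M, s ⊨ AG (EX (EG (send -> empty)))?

{q0, q2}

Sat(send -> empty) = {q0, q1, q4}
EG (send -> empty): greatest fixpoint, start Z0 = {q0, q1, q4}, keep only states in Sat with some successor in Z. Z1 = {q0, q4}; Z2 = {q0}; fixed.
Sat(EG (send -> empty)) = {q0}
Sat(EX (EG (send -> empty))) = {s : some successor in {q0}} = {q0, q2}
AG (EX (EG (send -> empty))): greatest fixpoint, start Z0 = {q0, q2}, keep only states in Sat with every successor in Z. Already a fixed point.
Sat(AG (EX (EG (send -> empty)))) = {q0, q2}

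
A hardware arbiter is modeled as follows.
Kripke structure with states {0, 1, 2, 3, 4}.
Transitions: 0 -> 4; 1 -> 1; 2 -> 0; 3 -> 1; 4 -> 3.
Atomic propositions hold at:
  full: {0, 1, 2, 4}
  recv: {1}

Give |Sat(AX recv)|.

2

Sat(AX recv) = {s : every successor in {1}} = {1, 3}
|Sat(AX recv)| = |{1, 3}| = 2.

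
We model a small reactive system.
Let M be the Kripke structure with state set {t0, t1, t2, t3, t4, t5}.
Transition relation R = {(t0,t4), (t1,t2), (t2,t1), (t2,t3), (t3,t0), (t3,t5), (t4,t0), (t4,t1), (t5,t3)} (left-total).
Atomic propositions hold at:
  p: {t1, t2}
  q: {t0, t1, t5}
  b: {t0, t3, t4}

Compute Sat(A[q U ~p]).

{t0, t3, t4, t5}

Sat(~p) = {t0, t3, t4, t5}
A[q U ~p]: least fixpoint, start Z0 = Sat(~p) = {t0, t3, t4, t5}, add states in Sat(q) with every successor in Z. Already a fixed point.
Sat(A[q U ~p]) = {t0, t3, t4, t5}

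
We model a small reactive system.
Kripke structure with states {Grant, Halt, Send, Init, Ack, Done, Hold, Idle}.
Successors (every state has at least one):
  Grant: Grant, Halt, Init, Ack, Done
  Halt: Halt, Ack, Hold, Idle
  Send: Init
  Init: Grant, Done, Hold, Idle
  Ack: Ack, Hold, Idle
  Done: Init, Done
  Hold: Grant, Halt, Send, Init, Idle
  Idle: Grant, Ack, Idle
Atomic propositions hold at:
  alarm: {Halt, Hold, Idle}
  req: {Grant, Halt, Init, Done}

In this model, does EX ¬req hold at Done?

Sat(¬req) = {Send, Ack, Hold, Idle}
Sat(EX ¬req) = {s : some successor in {Send, Ack, Hold, Idle}} = {Grant, Halt, Init, Ack, Hold, Idle}
Done ∉ Sat(EX ¬req) = {Grant, Halt, Init, Ack, Hold, Idle}, so the formula does not hold at Done.

No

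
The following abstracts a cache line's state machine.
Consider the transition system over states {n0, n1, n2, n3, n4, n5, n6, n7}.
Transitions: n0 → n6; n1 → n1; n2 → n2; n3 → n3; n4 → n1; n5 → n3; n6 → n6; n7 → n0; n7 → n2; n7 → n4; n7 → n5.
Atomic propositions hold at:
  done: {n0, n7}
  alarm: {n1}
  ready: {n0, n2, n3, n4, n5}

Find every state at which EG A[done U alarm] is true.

A[done U alarm]: least fixpoint, start Z0 = Sat(alarm) = {n1}, add states in Sat(done) with every successor in Z. Already a fixed point.
Sat(A[done U alarm]) = {n1}
EG A[done U alarm]: greatest fixpoint, start Z0 = {n1}, keep only states in Sat with some successor in Z. Already a fixed point.
Sat(EG A[done U alarm]) = {n1}

{n1}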